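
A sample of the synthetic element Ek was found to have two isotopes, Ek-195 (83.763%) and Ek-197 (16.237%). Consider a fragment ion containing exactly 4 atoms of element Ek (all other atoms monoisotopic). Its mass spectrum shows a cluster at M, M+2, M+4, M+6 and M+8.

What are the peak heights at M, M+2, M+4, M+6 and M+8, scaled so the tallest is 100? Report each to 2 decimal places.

100.00 : 77.54 : 22.55 : 2.91 : 0.14

Expanding (0.83763 + 0.16237)^4:
P(M) = 0.83763^4 = 0.492276
P(M+2) = 4 × 0.83763^3 × 0.16237^1 = 0.381700
P(M+4) = 6 × 0.83763^2 × 0.16237^2 = 0.110986
P(M+6) = 4 × 0.83763^1 × 0.16237^3 = 0.014343
P(M+8) = 0.16237^4 = 0.000695
The M peak is largest (0.492276); scaling to 100 gives 100.00 : 77.54 : 22.55 : 2.91 : 0.14.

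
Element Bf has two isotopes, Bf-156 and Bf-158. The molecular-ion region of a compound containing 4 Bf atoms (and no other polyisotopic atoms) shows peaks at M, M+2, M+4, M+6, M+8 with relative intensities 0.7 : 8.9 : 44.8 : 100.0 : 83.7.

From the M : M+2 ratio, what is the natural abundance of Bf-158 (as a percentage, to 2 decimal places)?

If p is the fraction of Bf that is Bf-156, then I(M+2)/I(M) = [C(4,1)·p^3·(1−p)] / p^4 = 4·(1−p)/p = 8.9/0.7 = 12.7143
(1−p)/p = 12.7143/4 = 3.1786  ⇒  p = 1/(1 + 3.1786) = 0.2393
Bf-156: 23.93%, Bf-158: 76.07%.

76.07%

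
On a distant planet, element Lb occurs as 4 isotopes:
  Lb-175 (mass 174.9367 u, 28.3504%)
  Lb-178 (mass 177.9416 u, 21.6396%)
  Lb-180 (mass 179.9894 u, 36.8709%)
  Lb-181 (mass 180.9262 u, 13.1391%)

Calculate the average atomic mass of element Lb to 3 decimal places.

The abundance-weighted mean is 0.283504 × 174.9367 + 0.216396 × 177.9416 + 0.368709 × 179.9894 + 0.131391 × 180.9262
= 49.59525 + 38.50585 + 66.36371 + 23.77207 = 178.23688 u

178.237 u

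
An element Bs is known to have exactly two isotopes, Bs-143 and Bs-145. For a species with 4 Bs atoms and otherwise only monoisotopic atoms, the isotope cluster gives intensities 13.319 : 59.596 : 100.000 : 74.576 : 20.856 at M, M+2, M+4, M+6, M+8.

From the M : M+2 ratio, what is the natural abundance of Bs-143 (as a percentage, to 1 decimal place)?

Write p for the Bs-143 fraction. I(M+2)/I(M) = [C(4,1)·p^3·(1−p)] / p^4 = 4·(1−p)/p = 59.596/13.319 = 4.4745
(1−p)/p = 4.4745/4 = 1.1186  ⇒  p = 1/(1 + 1.1186) = 0.4720
Bs-143: 47.2%, Bs-145: 52.8%.

47.2%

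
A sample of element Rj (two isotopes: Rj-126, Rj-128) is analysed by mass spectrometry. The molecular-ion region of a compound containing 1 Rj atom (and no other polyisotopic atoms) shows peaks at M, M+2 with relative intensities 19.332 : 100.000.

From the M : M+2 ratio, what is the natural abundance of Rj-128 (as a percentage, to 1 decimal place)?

83.8%

Write p for the Rj-126 fraction. I(M+2)/I(M) = [C(1,1)·p^0·(1−p)] / p^1 = 1·(1−p)/p = 100.000/19.332 = 5.1728
(1−p)/p = 5.1728/1 = 5.1728  ⇒  p = 1/(1 + 5.1728) = 0.1620
Rj-126: 16.2%, Rj-128: 83.8%.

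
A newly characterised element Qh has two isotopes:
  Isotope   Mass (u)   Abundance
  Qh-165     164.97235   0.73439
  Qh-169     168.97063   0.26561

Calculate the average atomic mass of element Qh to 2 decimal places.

The abundance-weighted mean is 0.73439 × 164.97235 + 0.26561 × 168.97063
= 121.154044 + 44.880289 = 166.034333 u

166.03 u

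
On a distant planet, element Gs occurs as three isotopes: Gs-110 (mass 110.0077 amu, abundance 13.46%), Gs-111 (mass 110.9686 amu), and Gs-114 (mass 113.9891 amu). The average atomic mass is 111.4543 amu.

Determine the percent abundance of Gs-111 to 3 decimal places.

66.178%

Let x and y be the fractions of Gs-111 and Gs-114. Then x + y = 1 − 0.1346 = 0.8654 and 110.9686x + 113.9891y = 111.4543 − 0.1346×110.0077 = 96.64726358.
Substituting: 110.9686x + 113.9891(0.8654 − x) = 96.64726358
(110.9686 − 113.9891)x = -1.99890356  ⇒  x = 0.66178, y = 0.20362
Gs-111: 66.178%, Gs-114: 20.362%.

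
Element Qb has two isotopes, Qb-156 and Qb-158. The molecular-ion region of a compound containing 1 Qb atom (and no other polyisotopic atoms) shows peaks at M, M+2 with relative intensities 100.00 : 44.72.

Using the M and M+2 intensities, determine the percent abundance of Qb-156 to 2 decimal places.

69.10%

If p is the fraction of Qb that is Qb-156, then I(M+2)/I(M) = [C(1,1)·p^0·(1−p)] / p^1 = 1·(1−p)/p = 44.72/100.00 = 0.4472
(1−p)/p = 0.4472/1 = 0.4472  ⇒  p = 1/(1 + 0.4472) = 0.6910
Qb-156: 69.10%, Qb-158: 30.90%.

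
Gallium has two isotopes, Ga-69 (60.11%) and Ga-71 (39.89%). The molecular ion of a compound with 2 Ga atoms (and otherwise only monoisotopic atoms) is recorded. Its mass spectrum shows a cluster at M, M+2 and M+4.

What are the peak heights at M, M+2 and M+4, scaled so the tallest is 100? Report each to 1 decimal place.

75.3 : 100.0 : 33.2

The 2 Ga atoms are independent, so intensities follow the terms of (0.6011 + 0.3989)^2.
P(M) = 0.6011^2 = 0.361321
P(M+2) = 2 × 0.6011^1 × 0.3989^1 = 0.479558
P(M+4) = 0.3989^2 = 0.159121
The M+2 peak is largest (0.479558); scaling to 100 gives 75.3 : 100.0 : 33.2.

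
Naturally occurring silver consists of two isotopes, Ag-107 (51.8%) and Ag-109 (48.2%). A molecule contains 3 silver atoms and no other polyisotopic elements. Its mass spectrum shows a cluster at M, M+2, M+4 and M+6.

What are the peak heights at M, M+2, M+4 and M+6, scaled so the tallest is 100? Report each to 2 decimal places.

35.82 : 100.00 : 93.05 : 28.86

Expanding (0.518 + 0.482)^3:
P(M) = 0.518^3 = 0.138992
P(M+2) = 3 × 0.518^2 × 0.482^1 = 0.387997
P(M+4) = 3 × 0.518^1 × 0.482^2 = 0.361031
P(M+6) = 0.482^3 = 0.111980
The M+2 peak is largest (0.387997); scaling to 100 gives 35.82 : 100.00 : 93.05 : 28.86.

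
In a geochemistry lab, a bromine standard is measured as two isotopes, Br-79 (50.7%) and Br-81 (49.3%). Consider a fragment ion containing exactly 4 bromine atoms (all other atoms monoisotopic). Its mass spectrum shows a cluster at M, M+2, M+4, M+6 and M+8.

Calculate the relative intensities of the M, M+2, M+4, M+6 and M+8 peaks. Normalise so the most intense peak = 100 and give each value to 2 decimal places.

The 4 Br atoms are independent, so intensities follow the terms of (0.507 + 0.493)^4.
P(M) = 0.507^4 = 0.066074
P(M+2) = 4 × 0.507^3 × 0.493^1 = 0.256999
P(M+4) = 6 × 0.507^2 × 0.493^2 = 0.374853
P(M+6) = 4 × 0.507^1 × 0.493^3 = 0.243001
P(M+8) = 0.493^4 = 0.059073
The M+4 peak is largest (0.374853); scaling to 100 gives 17.63 : 68.56 : 100.00 : 64.83 : 15.76.

17.63 : 68.56 : 100.00 : 64.83 : 15.76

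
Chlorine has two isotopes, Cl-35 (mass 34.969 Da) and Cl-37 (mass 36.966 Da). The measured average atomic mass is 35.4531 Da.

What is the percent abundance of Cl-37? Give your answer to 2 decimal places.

Writing the weighted mean with unknown fraction x of Cl-35:
34.969·x + 36.966·(1 − x) = 35.4531
(34.969 − 36.966)·x = 35.4531 − 36.966
x = -1.5129 / -1.997 = 0.75759 → 75.76% Cl-35, 24.24% Cl-37.

24.24%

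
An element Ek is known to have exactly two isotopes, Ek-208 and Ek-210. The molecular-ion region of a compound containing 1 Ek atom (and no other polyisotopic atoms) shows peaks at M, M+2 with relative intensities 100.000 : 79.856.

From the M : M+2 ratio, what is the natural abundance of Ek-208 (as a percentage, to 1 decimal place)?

55.6%

If p is the fraction of Ek that is Ek-208, then I(M+2)/I(M) = [C(1,1)·p^0·(1−p)] / p^1 = 1·(1−p)/p = 79.856/100.000 = 0.7986
(1−p)/p = 0.7986/1 = 0.7986  ⇒  p = 1/(1 + 0.7986) = 0.5560
Ek-208: 55.6%, Ek-210: 44.4%.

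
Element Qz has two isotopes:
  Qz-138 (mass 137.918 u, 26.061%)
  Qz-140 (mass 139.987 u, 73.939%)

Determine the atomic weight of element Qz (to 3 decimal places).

139.448 u

Ar = Σ fᵢ·mᵢ = 0.26061 × 137.918 + 0.73939 × 139.987
= 35.9428 + 103.5050 = 139.4478 u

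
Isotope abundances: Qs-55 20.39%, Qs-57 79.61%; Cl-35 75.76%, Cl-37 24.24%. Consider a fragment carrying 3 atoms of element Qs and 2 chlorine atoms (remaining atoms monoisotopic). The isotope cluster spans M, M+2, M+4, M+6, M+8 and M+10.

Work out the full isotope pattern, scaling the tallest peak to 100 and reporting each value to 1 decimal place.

1.1 : 13.7 : 59.3 : 100.0 : 47.5 : 6.8

Element Qs pattern (n=3): 0.00847719 : 0.09929407 : 0.3876803 : 0.50454844
Chlorine pattern (n=2): 0.57395776 : 0.36728448 : 0.05875776
Convolve the two distributions (both contribute in 2-u steps):
  M: 0.00847719×0.57395776 = 0.004866
  M+2: 0.00847719×0.36728448 + 0.09929407×0.57395776 = 0.060104
  M+4: 0.00847719×0.05875776 + 0.09929407×0.36728448 + 0.3876803×0.57395776 = 0.259479
  M+6: 0.09929407×0.05875776 + 0.3876803×0.36728448 + 0.50454844×0.57395776 = 0.437813
  M+8: 0.3876803×0.05875776 + 0.50454844×0.36728448 = 0.208092
  M+10: 0.50454844×0.05875776 = 0.029646
Scale to base peak (0.437813) = 100: 1.1 : 13.7 : 59.3 : 100.0 : 47.5 : 6.8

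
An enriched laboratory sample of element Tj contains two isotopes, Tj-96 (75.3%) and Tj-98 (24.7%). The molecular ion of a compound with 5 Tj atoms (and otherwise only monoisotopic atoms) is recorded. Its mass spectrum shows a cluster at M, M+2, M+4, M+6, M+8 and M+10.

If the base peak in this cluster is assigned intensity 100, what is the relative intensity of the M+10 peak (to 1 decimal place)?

0.2

Binomial terms of (0.753 + 0.247)^5: M 0.2421, M+2 0.3971, M+4 0.2605, M+6 0.0854, M+8 0.0140, M+10 0.0009 → M+2 is the base peak.
P(M+2) = C(5,1) × 0.753^4 × 0.247^1 = 5 × 0.32149921 × 0.2470 = 0.397052 (base)
P(M+10) = C(5,5) × 0.753^0 × 0.247^5 = 1 × 1.0000 × 0.00091936 = 0.000919
Relative intensity = 0.000919 / 0.397052 × 100 = 0.2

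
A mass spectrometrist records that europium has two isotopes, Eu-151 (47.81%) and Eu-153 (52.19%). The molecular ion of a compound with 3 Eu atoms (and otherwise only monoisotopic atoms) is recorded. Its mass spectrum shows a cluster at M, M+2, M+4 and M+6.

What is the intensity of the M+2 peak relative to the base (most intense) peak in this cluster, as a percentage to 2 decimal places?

(0.4781 + 0.5219)^3 gives M 0.1093, M+2 0.3579, M+4 0.3907, M+6 0.1422; the largest is M+4.
P(M+4) = C(3,2) × 0.4781^1 × 0.5219^2 = 3 × 0.4781 × 0.27237961 = 0.390674 (base)
P(M+2) = C(3,1) × 0.4781^2 × 0.5219^1 = 3 × 0.22857961 × 0.5219 = 0.357887
Relative intensity = 0.357887 / 0.390674 × 100 = 91.61

91.61%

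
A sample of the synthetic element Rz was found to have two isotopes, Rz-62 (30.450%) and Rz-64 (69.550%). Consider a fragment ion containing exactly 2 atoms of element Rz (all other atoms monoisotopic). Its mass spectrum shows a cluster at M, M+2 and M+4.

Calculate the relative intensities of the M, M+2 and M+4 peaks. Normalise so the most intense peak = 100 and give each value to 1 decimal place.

Expanding (0.30450 + 0.69550)^2:
P(M) = 0.30450^2 = 0.092720
P(M+2) = 2 × 0.30450^1 × 0.69550^1 = 0.423559
P(M+4) = 0.69550^2 = 0.483720
The M+4 peak is largest (0.483720); scaling to 100 gives 19.2 : 87.6 : 100.0.

19.2 : 87.6 : 100.0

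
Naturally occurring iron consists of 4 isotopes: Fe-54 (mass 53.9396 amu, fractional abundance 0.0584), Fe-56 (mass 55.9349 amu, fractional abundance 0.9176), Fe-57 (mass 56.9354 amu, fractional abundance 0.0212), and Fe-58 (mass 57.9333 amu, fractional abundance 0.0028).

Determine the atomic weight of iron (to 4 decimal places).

55.8452 amu

The abundance-weighted mean is 0.0584 × 53.9396 + 0.9176 × 55.9349 + 0.0212 × 56.9354 + 0.0028 × 57.9333
= 3.15007 + 51.32586 + 1.20703 + 0.16221 = 55.84517 amu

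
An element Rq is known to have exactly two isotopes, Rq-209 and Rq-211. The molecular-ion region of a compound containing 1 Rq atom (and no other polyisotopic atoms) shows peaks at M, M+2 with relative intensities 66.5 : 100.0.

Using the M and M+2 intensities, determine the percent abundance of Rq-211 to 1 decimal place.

60.1%

Let p = fractional abundance of Rq-209. I(M+2)/I(M) = [C(1,1)·p^0·(1−p)] / p^1 = 1·(1−p)/p = 100.0/66.5 = 1.5038
(1−p)/p = 1.5038/1 = 1.5038  ⇒  p = 1/(1 + 1.5038) = 0.3994
Rq-209: 39.9%, Rq-211: 60.1%.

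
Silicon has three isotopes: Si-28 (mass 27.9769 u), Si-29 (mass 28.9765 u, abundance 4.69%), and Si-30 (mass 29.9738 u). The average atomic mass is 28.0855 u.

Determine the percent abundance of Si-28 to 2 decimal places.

92.22%

Let x and y be the fractions of Si-28 and Si-30. Then x + y = 1 − 0.0469 = 0.9531 and 27.9769x + 29.9738y = 28.0855 − 0.0469×28.9765 = 26.72650215.
Substituting: 27.9769x + 29.9738(0.9531 − x) = 26.72650215
(27.9769 − 29.9738)x = -1.84152663  ⇒  x = 0.92219, y = 0.03091
Si-28: 92.22%, Si-30: 3.09%.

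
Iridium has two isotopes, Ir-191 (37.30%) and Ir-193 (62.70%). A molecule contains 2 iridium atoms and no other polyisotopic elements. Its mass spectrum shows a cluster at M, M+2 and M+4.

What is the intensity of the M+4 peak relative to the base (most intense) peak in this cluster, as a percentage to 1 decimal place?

84.0%

Binomial terms of (0.3730 + 0.6270)^2: M 0.1391, M+2 0.4677, M+4 0.3931 → M+2 is the base peak.
P(M+2) = C(2,1) × 0.3730^1 × 0.6270^1 = 2 × 0.3730 × 0.6270 = 0.467742 (base)
P(M+4) = C(2,2) × 0.3730^0 × 0.6270^2 = 1 × 1.0000 × 0.393129 = 0.393129
Relative intensity = 0.393129 / 0.467742 × 100 = 84.0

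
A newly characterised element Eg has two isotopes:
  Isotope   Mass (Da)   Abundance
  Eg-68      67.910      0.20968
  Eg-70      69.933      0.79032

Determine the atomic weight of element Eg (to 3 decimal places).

Weight each isotope mass by its fractional abundance: 0.20968 × 67.910 + 0.79032 × 69.933
= 14.2394 + 55.2694 = 69.5088 Da

69.509 Da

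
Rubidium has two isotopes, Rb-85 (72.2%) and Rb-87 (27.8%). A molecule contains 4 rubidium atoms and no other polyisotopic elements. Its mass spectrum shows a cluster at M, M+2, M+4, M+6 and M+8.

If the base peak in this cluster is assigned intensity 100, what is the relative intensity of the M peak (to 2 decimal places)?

64.93

Term probabilities: M 0.2717, M+2 0.4185, M+4 0.2417, M+6 0.0620, M+8 0.0060. Base peak = M+2.
P(M+2) = C(4,1) × 0.722^3 × 0.278^1 = 4 × 0.37636705 × 0.2780 = 0.418520 (base)
P(M) = C(4,0) × 0.722^4 × 0.278^0 = 1 × 0.27173701 × 1.0000 = 0.271737
Relative intensity = 0.271737 / 0.418520 × 100 = 64.93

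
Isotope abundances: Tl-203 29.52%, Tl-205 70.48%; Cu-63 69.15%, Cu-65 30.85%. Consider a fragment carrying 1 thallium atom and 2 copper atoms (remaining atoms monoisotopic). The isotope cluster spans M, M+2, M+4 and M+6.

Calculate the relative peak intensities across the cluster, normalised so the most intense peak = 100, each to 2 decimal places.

30.49 : 100.00 : 71.02 : 14.49

Thallium pattern (n=1): 0.2952 : 0.7048
Copper pattern (n=2): 0.47817225 : 0.4266555 : 0.09517225
Convolve the two distributions (both contribute in 2-u steps):
  M: 0.2952×0.47817225 = 0.141156
  M+2: 0.2952×0.4266555 + 0.7048×0.47817225 = 0.462965
  M+4: 0.2952×0.09517225 + 0.7048×0.4266555 = 0.328802
  M+6: 0.7048×0.09517225 = 0.067077
Scale to base peak (0.462965) = 100: 30.49 : 100.00 : 71.02 : 14.49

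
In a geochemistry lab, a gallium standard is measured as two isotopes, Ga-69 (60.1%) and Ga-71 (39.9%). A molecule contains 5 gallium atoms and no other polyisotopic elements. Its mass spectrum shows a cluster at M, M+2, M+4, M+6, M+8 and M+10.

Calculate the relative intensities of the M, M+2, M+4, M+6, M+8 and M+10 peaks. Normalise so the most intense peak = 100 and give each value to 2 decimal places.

22.69 : 75.31 : 100.00 : 66.39 : 22.04 : 2.93

The 5 Ga atoms are independent, so intensities follow the terms of (0.601 + 0.399)^5.
P(M) = 0.601^5 = 0.078410
P(M+2) = 5 × 0.601^4 × 0.399^1 = 0.260280
P(M+4) = 10 × 0.601^3 × 0.399^2 = 0.345596
P(M+6) = 10 × 0.601^2 × 0.399^3 = 0.229439
P(M+8) = 5 × 0.601^1 × 0.399^4 = 0.076162
P(M+10) = 0.399^5 = 0.010113
The M+4 peak is largest (0.345596); scaling to 100 gives 22.69 : 75.31 : 100.00 : 66.39 : 22.04 : 2.93.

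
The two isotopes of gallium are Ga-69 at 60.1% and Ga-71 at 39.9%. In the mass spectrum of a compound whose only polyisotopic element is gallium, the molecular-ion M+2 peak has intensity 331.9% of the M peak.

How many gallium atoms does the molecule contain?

5

The M+2/M ratio from n Ga atoms is n · q/p = n · 0.399/0.601.
n = 3.319 × 0.601/0.399 = 5.00 ≈ 5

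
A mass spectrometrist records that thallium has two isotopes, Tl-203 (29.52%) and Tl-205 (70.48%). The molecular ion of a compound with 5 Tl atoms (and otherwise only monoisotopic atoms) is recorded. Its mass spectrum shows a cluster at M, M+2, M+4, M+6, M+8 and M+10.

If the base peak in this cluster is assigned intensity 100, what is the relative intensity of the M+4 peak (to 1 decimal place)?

Binomial terms of (0.2952 + 0.7048)^5: M 0.0022, M+2 0.0268, M+4 0.1278, M+6 0.3051, M+8 0.3642, M+10 0.1739 → M+8 is the base peak.
P(M+8) = C(5,4) × 0.2952^1 × 0.7048^4 = 5 × 0.2952 × 0.24675365 = 0.364208 (base)
P(M+4) = C(5,2) × 0.2952^3 × 0.7048^2 = 10 × 0.02572463 × 0.49674304 = 0.127785
Relative intensity = 0.127785 / 0.364208 × 100 = 35.1

35.1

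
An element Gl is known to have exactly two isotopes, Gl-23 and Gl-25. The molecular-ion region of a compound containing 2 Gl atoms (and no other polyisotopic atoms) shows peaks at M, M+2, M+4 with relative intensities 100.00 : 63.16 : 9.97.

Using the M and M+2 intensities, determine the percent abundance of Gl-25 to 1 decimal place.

Write p for the Gl-23 fraction. I(M+2)/I(M) = [C(2,1)·p^1·(1−p)] / p^2 = 2·(1−p)/p = 63.16/100.00 = 0.6316
(1−p)/p = 0.6316/2 = 0.3158  ⇒  p = 1/(1 + 0.3158) = 0.7600
Gl-23: 76.0%, Gl-25: 24.0%.

24.0%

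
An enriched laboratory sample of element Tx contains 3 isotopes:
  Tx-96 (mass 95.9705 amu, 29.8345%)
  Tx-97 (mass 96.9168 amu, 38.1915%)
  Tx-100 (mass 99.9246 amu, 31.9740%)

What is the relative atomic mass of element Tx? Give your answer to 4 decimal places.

97.5962 amu

The abundance-weighted mean is 0.298345 × 95.9705 + 0.381915 × 96.9168 + 0.319740 × 99.9246
= 28.63232 + 37.01398 + 31.94989 = 97.59619 amu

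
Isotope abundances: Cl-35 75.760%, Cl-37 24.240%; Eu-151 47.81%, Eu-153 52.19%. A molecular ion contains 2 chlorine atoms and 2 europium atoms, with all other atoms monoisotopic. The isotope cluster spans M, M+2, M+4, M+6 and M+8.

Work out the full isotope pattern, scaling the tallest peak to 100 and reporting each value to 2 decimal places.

Chlorine pattern (n=2): 0.57395776 : 0.36728448 : 0.05875776
Europium pattern (n=2): 0.22857961 : 0.49904078 : 0.27237961
Convolve the two distributions (both contribute in 2-u steps):
  M: 0.57395776×0.22857961 = 0.131195
  M+2: 0.57395776×0.49904078 + 0.36728448×0.22857961 = 0.370382
  M+4: 0.57395776×0.27237961 + 0.36728448×0.49904078 + 0.05875776×0.22857961 = 0.353055
  M+6: 0.36728448×0.27237961 + 0.05875776×0.49904078 = 0.129363
  M+8: 0.05875776×0.27237961 = 0.016004
Scale to base peak (0.370382) = 100: 35.42 : 100.00 : 95.32 : 34.93 : 4.32

35.42 : 100.00 : 95.32 : 34.93 : 4.32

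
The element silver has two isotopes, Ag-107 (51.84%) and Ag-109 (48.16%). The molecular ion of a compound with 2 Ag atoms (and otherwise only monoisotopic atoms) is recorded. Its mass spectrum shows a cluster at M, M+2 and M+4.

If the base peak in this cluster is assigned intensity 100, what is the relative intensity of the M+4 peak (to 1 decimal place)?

Binomial terms of (0.5184 + 0.4816)^2: M 0.2687, M+2 0.4993, M+4 0.2319 → M+2 is the base peak.
P(M+2) = C(2,1) × 0.5184^1 × 0.4816^1 = 2 × 0.5184 × 0.4816 = 0.499323 (base)
P(M+4) = C(2,2) × 0.5184^0 × 0.4816^2 = 1 × 1.0000 × 0.23193856 = 0.231939
Relative intensity = 0.231939 / 0.499323 × 100 = 46.5

46.5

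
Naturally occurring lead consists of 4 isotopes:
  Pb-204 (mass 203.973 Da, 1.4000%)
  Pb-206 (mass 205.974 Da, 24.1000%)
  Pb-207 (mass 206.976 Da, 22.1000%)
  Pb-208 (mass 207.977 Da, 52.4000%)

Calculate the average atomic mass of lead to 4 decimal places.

207.2170 Da

Ar = Σ fᵢ·mᵢ = 0.014000 × 203.973 + 0.241000 × 205.974 + 0.221000 × 206.976 + 0.524000 × 207.977
= 2.85562 + 49.63973 + 45.74170 + 108.97995 = 207.21700 Da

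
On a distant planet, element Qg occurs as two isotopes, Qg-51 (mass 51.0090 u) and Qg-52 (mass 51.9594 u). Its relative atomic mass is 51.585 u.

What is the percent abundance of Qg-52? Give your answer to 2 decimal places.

60.61%

Let x be the fractional abundance of Qg-51; then Qg-52 has abundance 1 − x.
51.0090·x + 51.9594·(1 − x) = 51.585
(51.0090 − 51.9594)·x = 51.585 − 51.9594
x = -0.3744 / -0.9504 = 0.39394 → 39.39% Qg-51, 60.61% Qg-52.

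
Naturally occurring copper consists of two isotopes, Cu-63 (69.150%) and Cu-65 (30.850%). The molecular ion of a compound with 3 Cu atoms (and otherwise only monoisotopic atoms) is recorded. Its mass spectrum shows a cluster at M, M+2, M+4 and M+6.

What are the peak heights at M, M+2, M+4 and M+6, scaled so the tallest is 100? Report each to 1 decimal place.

74.7 : 100.0 : 44.6 : 6.6

Each Cu atom is independently Cu-63 (p = 0.69150) or Cu-65 (q = 0.30850); the cluster is the binomial expansion (p + q)^3.
P(M) = 0.69150^3 = 0.330656
P(M+2) = 3 × 0.69150^2 × 0.30850^1 = 0.442548
P(M+4) = 3 × 0.69150^1 × 0.30850^2 = 0.197435
P(M+6) = 0.30850^3 = 0.029361
The M+2 peak is largest (0.442548); scaling to 100 gives 74.7 : 100.0 : 44.6 : 6.6.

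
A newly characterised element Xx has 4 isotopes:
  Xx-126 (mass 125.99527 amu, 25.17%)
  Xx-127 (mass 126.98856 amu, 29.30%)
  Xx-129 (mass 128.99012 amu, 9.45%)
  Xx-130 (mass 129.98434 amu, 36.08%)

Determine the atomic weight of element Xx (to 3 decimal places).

128.009 amu

Ar = Σ fᵢ·mᵢ = 0.2517 × 125.99527 + 0.2930 × 126.98856 + 0.0945 × 128.99012 + 0.3608 × 129.98434
= 31.713009 + 37.207648 + 12.189566 + 46.898350 = 128.008573 amu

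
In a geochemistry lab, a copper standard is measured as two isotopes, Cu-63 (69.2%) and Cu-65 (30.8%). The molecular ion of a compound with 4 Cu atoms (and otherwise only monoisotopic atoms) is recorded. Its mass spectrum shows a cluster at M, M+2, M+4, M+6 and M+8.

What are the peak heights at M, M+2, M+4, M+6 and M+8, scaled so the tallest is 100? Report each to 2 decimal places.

56.17 : 100.00 : 66.76 : 19.81 : 2.20

Each Cu atom is independently Cu-63 (p = 0.692) or Cu-65 (q = 0.308); the cluster is the binomial expansion (p + q)^4.
P(M) = 0.692^4 = 0.229311
P(M+2) = 4 × 0.692^3 × 0.308^1 = 0.408253
P(M+4) = 6 × 0.692^2 × 0.308^2 = 0.272562
P(M+6) = 4 × 0.692^1 × 0.308^3 = 0.080876
P(M+8) = 0.308^4 = 0.008999
The M+2 peak is largest (0.408253); scaling to 100 gives 56.17 : 100.00 : 66.76 : 19.81 : 2.20.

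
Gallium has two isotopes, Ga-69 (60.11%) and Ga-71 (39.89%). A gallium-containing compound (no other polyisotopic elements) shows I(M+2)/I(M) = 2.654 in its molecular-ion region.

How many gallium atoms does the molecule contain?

For n independent Ga atoms, I(M+2)/I(M) = n · (abundance Ga-71) / (abundance Ga-69) = n · 0.3989/0.6011.
n = 2.654 × 0.6011/0.3989 = 4.00 ≈ 4

4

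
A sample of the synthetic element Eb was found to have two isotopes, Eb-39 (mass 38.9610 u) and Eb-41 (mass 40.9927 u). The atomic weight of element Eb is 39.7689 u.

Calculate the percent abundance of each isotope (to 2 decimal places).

Let x be the fractional abundance of Eb-39; then Eb-41 has abundance 1 − x.
38.9610·x + 40.9927·(1 − x) = 39.7689
(38.9610 − 40.9927)·x = 39.7689 − 40.9927
x = -1.2238 / -2.0317 = 0.60235 → 60.24% Eb-39, 39.76% Eb-41.

Eb-39: 60.24%, Eb-41: 39.76%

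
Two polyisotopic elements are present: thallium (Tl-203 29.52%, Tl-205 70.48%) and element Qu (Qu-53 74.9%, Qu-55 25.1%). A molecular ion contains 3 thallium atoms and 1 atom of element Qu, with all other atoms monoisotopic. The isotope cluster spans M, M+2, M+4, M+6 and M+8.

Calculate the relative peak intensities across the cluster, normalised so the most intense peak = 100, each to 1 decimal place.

5.1 : 38.4 : 100.0 : 99.2 : 23.4

Thallium pattern (n=3): 0.02572463 : 0.18425524 : 0.43991564 : 0.35010449
Element Qu pattern (n=1): 0.7490 : 0.2510
Convolve the two distributions (both contribute in 2-u steps):
  M: 0.02572463×0.7490 = 0.019268
  M+2: 0.02572463×0.2510 + 0.18425524×0.7490 = 0.144464
  M+4: 0.18425524×0.2510 + 0.43991564×0.7490 = 0.375745
  M+6: 0.43991564×0.2510 + 0.35010449×0.7490 = 0.372647
  M+8: 0.35010449×0.2510 = 0.087876
Scale to base peak (0.375745) = 100: 5.1 : 38.4 : 100.0 : 99.2 : 23.4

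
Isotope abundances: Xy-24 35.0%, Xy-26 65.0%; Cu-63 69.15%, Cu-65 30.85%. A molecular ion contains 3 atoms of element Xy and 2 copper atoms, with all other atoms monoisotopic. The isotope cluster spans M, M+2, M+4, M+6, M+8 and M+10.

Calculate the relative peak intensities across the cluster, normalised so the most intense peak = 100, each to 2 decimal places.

5.97 : 38.60 : 92.66 : 100.00 : 46.43 : 7.61

Element Xy pattern (n=3): 0.042875 : 0.238875 : 0.443625 : 0.274625
Copper pattern (n=2): 0.47817225 : 0.4266555 : 0.09517225
Convolve the two distributions (both contribute in 2-u steps):
  M: 0.042875×0.47817225 = 0.020502
  M+2: 0.042875×0.4266555 + 0.238875×0.47817225 = 0.132516
  M+4: 0.042875×0.09517225 + 0.238875×0.4266555 + 0.443625×0.47817225 = 0.318127
  M+6: 0.238875×0.09517225 + 0.443625×0.4266555 + 0.274625×0.47817225 = 0.343327
  M+8: 0.443625×0.09517225 + 0.274625×0.4266555 = 0.159391
  M+10: 0.274625×0.09517225 = 0.026137
Scale to base peak (0.343327) = 100: 5.97 : 38.60 : 92.66 : 100.00 : 46.43 : 7.61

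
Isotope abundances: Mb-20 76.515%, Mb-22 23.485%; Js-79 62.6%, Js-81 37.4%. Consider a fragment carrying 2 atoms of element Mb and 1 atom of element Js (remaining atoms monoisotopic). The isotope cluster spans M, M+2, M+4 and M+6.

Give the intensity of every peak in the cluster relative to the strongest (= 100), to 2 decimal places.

82.56 : 100.00 : 38.05 : 4.65

Element Mb pattern (n=2): 0.58545452 : 0.35939096 : 0.05515452
Element Js pattern (n=1): 0.6260 : 0.3740
Convolve the two distributions (both contribute in 2-u steps):
  M: 0.58545452×0.6260 = 0.366495
  M+2: 0.58545452×0.3740 + 0.35939096×0.6260 = 0.443939
  M+4: 0.35939096×0.3740 + 0.05515452×0.6260 = 0.168939
  M+6: 0.05515452×0.3740 = 0.020628
Scale to base peak (0.443939) = 100: 82.56 : 100.00 : 38.05 : 4.65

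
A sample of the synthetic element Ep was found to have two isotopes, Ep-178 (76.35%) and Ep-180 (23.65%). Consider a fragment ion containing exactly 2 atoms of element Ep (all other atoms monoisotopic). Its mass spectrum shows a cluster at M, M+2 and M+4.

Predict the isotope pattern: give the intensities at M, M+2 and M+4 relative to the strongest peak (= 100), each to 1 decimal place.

100.0 : 62.0 : 9.6

Each Ep atom is independently Ep-178 (p = 0.7635) or Ep-180 (q = 0.2365); the cluster is the binomial expansion (p + q)^2.
P(M) = 0.7635^2 = 0.582932
P(M+2) = 2 × 0.7635^1 × 0.2365^1 = 0.361136
P(M+4) = 0.2365^2 = 0.055932
The M peak is largest (0.582932); scaling to 100 gives 100.0 : 62.0 : 9.6.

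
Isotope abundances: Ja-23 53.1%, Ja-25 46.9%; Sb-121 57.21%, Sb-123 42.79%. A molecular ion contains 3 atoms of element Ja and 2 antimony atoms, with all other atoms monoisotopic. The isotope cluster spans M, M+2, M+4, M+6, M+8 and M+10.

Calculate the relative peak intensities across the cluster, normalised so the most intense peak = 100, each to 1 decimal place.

14.6 : 60.4 : 100.0 : 82.6 : 34.1 : 5.6

Element Ja pattern (n=3): 0.14972129 : 0.39671913 : 0.35039787 : 0.10316171
Antimony pattern (n=2): 0.32729841 : 0.48960318 : 0.18309841
Convolve the two distributions (both contribute in 2-u steps):
  M: 0.14972129×0.32729841 = 0.049004
  M+2: 0.14972129×0.48960318 + 0.39671913×0.32729841 = 0.203150
  M+4: 0.14972129×0.18309841 + 0.39671913×0.48960318 + 0.35039787×0.32729841 = 0.336333
  M+6: 0.39671913×0.18309841 + 0.35039787×0.48960318 + 0.10316171×0.32729841 = 0.277959
  M+8: 0.35039787×0.18309841 + 0.10316171×0.48960318 = 0.114666
  M+10: 0.10316171×0.18309841 = 0.018889
Scale to base peak (0.336333) = 100: 14.6 : 60.4 : 100.0 : 82.6 : 34.1 : 5.6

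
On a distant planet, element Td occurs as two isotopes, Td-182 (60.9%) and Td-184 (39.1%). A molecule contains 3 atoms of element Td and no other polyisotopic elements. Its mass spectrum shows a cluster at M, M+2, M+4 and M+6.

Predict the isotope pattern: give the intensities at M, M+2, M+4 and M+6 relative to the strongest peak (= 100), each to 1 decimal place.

The 3 Td atoms are independent, so intensities follow the terms of (0.609 + 0.391)^3.
P(M) = 0.609^3 = 0.225867
P(M+2) = 3 × 0.609^2 × 0.391^1 = 0.435043
P(M+4) = 3 × 0.609^1 × 0.391^2 = 0.279314
P(M+6) = 0.391^3 = 0.059776
The M+2 peak is largest (0.435043); scaling to 100 gives 51.9 : 100.0 : 64.2 : 13.7.

51.9 : 100.0 : 64.2 : 13.7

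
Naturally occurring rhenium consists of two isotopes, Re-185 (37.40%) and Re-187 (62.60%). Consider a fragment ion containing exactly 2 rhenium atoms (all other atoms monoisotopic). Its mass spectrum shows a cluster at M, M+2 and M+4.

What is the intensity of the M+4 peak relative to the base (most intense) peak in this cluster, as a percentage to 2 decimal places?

83.69%

(0.3740 + 0.6260)^2 gives M 0.1399, M+2 0.4682, M+4 0.3919; the largest is M+2.
P(M+2) = C(2,1) × 0.3740^1 × 0.6260^1 = 2 × 0.3740 × 0.6260 = 0.468248 (base)
P(M+4) = C(2,2) × 0.3740^0 × 0.6260^2 = 1 × 1.0000 × 0.391876 = 0.391876
Relative intensity = 0.391876 / 0.468248 × 100 = 83.69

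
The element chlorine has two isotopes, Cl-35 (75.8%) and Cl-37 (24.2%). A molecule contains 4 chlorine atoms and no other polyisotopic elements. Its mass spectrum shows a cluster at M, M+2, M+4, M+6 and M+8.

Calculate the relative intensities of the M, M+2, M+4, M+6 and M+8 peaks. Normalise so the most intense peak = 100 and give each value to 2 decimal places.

78.31 : 100.00 : 47.89 : 10.19 : 0.81

Expanding (0.758 + 0.242)^4:
P(M) = 0.758^4 = 0.330124
P(M+2) = 4 × 0.758^3 × 0.242^1 = 0.421583
P(M+4) = 6 × 0.758^2 × 0.242^2 = 0.201893
P(M+6) = 4 × 0.758^1 × 0.242^3 = 0.042971
P(M+8) = 0.242^4 = 0.003430
The M+2 peak is largest (0.421583); scaling to 100 gives 78.31 : 100.00 : 47.89 : 10.19 : 0.81.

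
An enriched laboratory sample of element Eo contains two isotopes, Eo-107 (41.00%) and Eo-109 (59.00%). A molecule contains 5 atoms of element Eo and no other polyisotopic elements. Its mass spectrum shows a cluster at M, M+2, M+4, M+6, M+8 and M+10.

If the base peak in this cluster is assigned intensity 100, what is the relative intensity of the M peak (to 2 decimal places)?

Term probabilities: M 0.0116, M+2 0.0834, M+4 0.2399, M+6 0.3452, M+8 0.2484, M+10 0.0715. Base peak = M+6.
P(M+6) = C(5,3) × 0.4100^2 × 0.5900^3 = 10 × 0.1681 × 0.205379 = 0.345242 (base)
P(M) = C(5,0) × 0.4100^5 × 0.5900^0 = 1 × 0.01158562 × 1.0000 = 0.011586
Relative intensity = 0.011586 / 0.345242 × 100 = 3.36

3.36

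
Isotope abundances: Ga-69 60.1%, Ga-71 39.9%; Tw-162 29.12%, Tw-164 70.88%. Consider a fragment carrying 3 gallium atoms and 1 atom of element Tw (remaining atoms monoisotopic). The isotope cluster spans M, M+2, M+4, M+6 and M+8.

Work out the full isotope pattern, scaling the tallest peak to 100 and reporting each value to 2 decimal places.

Gallium pattern (n=3): 0.2170818 : 0.4323576 : 0.2870394 : 0.0635212
Element Tw pattern (n=1): 0.2912 : 0.7088
Convolve the two distributions (both contribute in 2-u steps):
  M: 0.2170818×0.2912 = 0.063214
  M+2: 0.2170818×0.7088 + 0.4323576×0.2912 = 0.279770
  M+4: 0.4323576×0.7088 + 0.2870394×0.2912 = 0.390041
  M+6: 0.2870394×0.7088 + 0.0635212×0.2912 = 0.221951
  M+8: 0.0635212×0.7088 = 0.045024
Scale to base peak (0.390041) = 100: 16.21 : 71.73 : 100.00 : 56.90 : 11.54

16.21 : 71.73 : 100.00 : 56.90 : 11.54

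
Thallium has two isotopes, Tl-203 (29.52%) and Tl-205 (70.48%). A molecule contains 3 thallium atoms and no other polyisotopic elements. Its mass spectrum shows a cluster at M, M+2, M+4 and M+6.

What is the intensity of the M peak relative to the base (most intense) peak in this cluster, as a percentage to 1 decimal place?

Term probabilities: M 0.0257, M+2 0.1843, M+4 0.4399, M+6 0.3501. Base peak = M+4.
P(M+4) = C(3,2) × 0.2952^1 × 0.7048^2 = 3 × 0.2952 × 0.49674304 = 0.439916 (base)
P(M) = C(3,0) × 0.2952^3 × 0.7048^0 = 1 × 0.02572463 × 1.0000 = 0.025725
Relative intensity = 0.025725 / 0.439916 × 100 = 5.8

5.8%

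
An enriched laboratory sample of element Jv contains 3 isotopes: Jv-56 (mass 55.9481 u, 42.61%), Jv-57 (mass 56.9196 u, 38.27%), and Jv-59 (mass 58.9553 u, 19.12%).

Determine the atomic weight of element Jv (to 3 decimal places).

56.895 u

Weight each isotope mass by its fractional abundance: 0.4261 × 55.9481 + 0.3827 × 56.9196 + 0.1912 × 58.9553
= 23.83949 + 21.78313 + 11.27225 = 56.89487 u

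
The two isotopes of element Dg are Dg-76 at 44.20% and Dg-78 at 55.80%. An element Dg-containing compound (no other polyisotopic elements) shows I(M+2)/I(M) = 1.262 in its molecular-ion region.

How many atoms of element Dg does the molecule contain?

With n Dg atoms, P(M+2)/P(M) = C(n,1)·p^(n−1)q / p^n = n·q/p = n · 0.5580/0.4420.
n = 1.262 × 0.4420/0.5580 = 1.00 ≈ 1

1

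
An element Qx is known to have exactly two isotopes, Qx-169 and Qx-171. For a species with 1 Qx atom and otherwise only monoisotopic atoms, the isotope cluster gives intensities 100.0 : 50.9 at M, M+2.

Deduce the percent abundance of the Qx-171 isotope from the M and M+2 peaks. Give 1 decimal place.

Write p for the Qx-169 fraction. I(M+2)/I(M) = [C(1,1)·p^0·(1−p)] / p^1 = 1·(1−p)/p = 50.9/100.0 = 0.5090
(1−p)/p = 0.5090/1 = 0.5090  ⇒  p = 1/(1 + 0.5090) = 0.6627
Qx-169: 66.3%, Qx-171: 33.7%.

33.7%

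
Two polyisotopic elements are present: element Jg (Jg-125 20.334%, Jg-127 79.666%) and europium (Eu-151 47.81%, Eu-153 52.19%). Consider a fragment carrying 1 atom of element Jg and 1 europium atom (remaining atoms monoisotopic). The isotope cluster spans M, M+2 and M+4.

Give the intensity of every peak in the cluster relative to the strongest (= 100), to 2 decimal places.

Element Jg pattern (n=1): 0.20334 : 0.79666
Europium pattern (n=1): 0.4781 : 0.5219
Convolve the two distributions (both contribute in 2-u steps):
  M: 0.20334×0.4781 = 0.097217
  M+2: 0.20334×0.5219 + 0.79666×0.4781 = 0.487006
  M+4: 0.79666×0.5219 = 0.415777
Scale to base peak (0.487006) = 100: 19.96 : 100.00 : 85.37

19.96 : 100.00 : 85.37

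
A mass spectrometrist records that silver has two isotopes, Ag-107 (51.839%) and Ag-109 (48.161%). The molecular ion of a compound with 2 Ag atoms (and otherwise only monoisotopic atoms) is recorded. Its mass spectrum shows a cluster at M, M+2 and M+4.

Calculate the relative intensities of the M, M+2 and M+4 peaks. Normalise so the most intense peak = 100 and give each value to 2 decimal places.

53.82 : 100.00 : 46.45

Expanding (0.51839 + 0.48161)^2:
P(M) = 0.51839^2 = 0.268728
P(M+2) = 2 × 0.51839^1 × 0.48161^1 = 0.499324
P(M+4) = 0.48161^2 = 0.231948
The M+2 peak is largest (0.499324); scaling to 100 gives 53.82 : 100.00 : 46.45.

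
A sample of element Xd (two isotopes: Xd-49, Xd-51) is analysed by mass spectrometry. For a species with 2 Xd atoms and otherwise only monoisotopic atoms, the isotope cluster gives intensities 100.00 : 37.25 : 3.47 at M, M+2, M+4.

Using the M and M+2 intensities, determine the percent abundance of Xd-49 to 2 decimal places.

84.30%

Write p for the Xd-49 fraction. I(M+2)/I(M) = [C(2,1)·p^1·(1−p)] / p^2 = 2·(1−p)/p = 37.25/100.00 = 0.3725
(1−p)/p = 0.3725/2 = 0.1862  ⇒  p = 1/(1 + 0.1862) = 0.8430
Xd-49: 84.30%, Xd-51: 15.70%.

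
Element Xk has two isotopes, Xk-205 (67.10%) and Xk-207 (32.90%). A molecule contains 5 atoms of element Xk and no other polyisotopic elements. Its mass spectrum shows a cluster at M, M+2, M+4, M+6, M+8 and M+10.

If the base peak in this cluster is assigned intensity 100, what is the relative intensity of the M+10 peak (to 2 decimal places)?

Term probabilities: M 0.1360, M+2 0.3335, M+4 0.3270, M+6 0.1603, M+8 0.0393, M+10 0.0039. Base peak = M+2.
P(M+2) = C(5,1) × 0.6710^4 × 0.3290^1 = 5 × 0.20271696 × 0.3290 = 0.333469 (base)
P(M+10) = C(5,5) × 0.6710^0 × 0.3290^5 = 1 × 1.0000 × 0.0038546 = 0.003855
Relative intensity = 0.003855 / 0.333469 × 100 = 1.16

1.16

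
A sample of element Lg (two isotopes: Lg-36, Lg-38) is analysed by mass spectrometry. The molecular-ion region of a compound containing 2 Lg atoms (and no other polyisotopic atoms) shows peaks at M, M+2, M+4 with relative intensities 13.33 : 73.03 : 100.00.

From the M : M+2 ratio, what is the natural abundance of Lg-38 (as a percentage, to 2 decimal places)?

Let p = fractional abundance of Lg-36. I(M+2)/I(M) = [C(2,1)·p^1·(1−p)] / p^2 = 2·(1−p)/p = 73.03/13.33 = 5.4786
(1−p)/p = 5.4786/2 = 2.7393  ⇒  p = 1/(1 + 2.7393) = 0.2674
Lg-36: 26.74%, Lg-38: 73.26%.

73.26%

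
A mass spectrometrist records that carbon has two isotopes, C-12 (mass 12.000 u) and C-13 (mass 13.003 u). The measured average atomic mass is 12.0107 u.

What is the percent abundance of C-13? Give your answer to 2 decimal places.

1.07%

Writing the weighted mean with unknown fraction x of C-12:
12.000·x + 13.003·(1 − x) = 12.0107
(12.000 − 13.003)·x = 12.0107 − 13.003
x = -0.9923 / -1.003 = 0.98933 → 98.93% C-12, 1.07% C-13.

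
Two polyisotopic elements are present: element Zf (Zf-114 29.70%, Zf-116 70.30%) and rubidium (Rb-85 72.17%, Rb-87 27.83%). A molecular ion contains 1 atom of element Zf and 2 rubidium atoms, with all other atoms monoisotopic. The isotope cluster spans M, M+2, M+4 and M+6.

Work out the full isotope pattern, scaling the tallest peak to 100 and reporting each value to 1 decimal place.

31.9 : 100.0 : 62.9 : 11.2

Element Zf pattern (n=1): 0.2970 : 0.7030
Rubidium pattern (n=2): 0.52085089 : 0.40169822 : 0.07745089
Convolve the two distributions (both contribute in 2-u steps):
  M: 0.2970×0.52085089 = 0.154693
  M+2: 0.2970×0.40169822 + 0.7030×0.52085089 = 0.485463
  M+4: 0.2970×0.07745089 + 0.7030×0.40169822 = 0.305397
  M+6: 0.7030×0.07745089 = 0.054448
Scale to base peak (0.485463) = 100: 31.9 : 100.0 : 62.9 : 11.2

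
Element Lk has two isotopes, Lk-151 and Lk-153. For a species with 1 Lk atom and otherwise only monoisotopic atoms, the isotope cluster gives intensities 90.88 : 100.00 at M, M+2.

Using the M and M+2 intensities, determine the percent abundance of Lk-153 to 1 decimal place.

52.4%

Let p = fractional abundance of Lk-151. I(M+2)/I(M) = [C(1,1)·p^0·(1−p)] / p^1 = 1·(1−p)/p = 100.00/90.88 = 1.1004
(1−p)/p = 1.1004/1 = 1.1004  ⇒  p = 1/(1 + 1.1004) = 0.4761
Lk-151: 47.6%, Lk-153: 52.4%.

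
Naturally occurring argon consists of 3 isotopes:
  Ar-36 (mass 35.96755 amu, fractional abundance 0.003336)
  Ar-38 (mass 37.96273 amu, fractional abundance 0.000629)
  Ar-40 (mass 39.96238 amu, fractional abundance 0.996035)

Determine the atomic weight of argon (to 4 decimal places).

39.9478 amu

Average mass = Σ (abundance × isotope mass) = 0.003336 × 35.96755 + 0.000629 × 37.96273 + 0.996035 × 39.96238
= 0.119988 + 0.023879 + 39.803929 = 39.947796 amu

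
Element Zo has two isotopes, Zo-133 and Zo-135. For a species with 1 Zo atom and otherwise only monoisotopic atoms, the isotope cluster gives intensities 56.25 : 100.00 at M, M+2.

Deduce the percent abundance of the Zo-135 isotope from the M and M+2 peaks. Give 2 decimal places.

64.00%

Write p for the Zo-133 fraction. I(M+2)/I(M) = [C(1,1)·p^0·(1−p)] / p^1 = 1·(1−p)/p = 100.00/56.25 = 1.7778
(1−p)/p = 1.7778/1 = 1.7778  ⇒  p = 1/(1 + 1.7778) = 0.3600
Zo-133: 36.00%, Zo-135: 64.00%.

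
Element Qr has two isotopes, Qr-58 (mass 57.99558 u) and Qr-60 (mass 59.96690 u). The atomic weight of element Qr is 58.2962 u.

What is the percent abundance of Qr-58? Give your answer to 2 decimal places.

84.75%

Writing the weighted mean with unknown fraction x of Qr-58:
57.99558·x + 59.96690·(1 − x) = 58.2962
(57.99558 − 59.96690)·x = 58.2962 − 59.96690
x = -1.67070 / -1.97132 = 0.84750 → 84.75% Qr-58, 15.25% Qr-60.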